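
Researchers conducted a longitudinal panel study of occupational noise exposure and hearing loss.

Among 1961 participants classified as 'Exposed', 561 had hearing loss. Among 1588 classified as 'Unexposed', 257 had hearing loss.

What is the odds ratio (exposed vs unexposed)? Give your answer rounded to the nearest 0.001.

2.075

From the description: a = 561, b = 1400, c = 257, d = 1331.
OR = (a·d)/(b·c) = (561 × 1331) / (1400 × 257) = 746691 / 359800 = 2.07529
The odds of hearing loss are about 2.08 times as high in the exposed group.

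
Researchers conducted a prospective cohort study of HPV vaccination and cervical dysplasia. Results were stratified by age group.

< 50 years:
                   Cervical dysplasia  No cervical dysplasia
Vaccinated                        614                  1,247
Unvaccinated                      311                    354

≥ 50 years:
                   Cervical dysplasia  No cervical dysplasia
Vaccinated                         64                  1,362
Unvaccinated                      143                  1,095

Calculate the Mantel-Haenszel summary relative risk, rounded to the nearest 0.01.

RR_MH = Σ(aᵢ·n₀ᵢ/nᵢ) / Σ(cᵢ·n₁ᵢ/nᵢ), with n₁ᵢ = aᵢ+bᵢ (exposed), n₀ᵢ = cᵢ+dᵢ (unexposed), nᵢ = n₁ᵢ+n₀ᵢ.
Stratum 1 (< 50 years): n₁ = 1861, n₀ = 665, n = 2526; a·n₀/n = 614·665/2526 = 161.6429; c·n₁/n = 311·1861/2526 = 229.1255
Stratum 2 (≥ 50 years): n₁ = 1426, n₀ = 1238, n = 2664; a·n₀/n = 64·1238/2664 = 29.7417; c·n₁/n = 143·1426/2664 = 76.5458
RR_MH = (161.6429 + 29.7417) / (229.1255 + 76.5458) = 191.3847 / 305.6713 = 0.62611

0.63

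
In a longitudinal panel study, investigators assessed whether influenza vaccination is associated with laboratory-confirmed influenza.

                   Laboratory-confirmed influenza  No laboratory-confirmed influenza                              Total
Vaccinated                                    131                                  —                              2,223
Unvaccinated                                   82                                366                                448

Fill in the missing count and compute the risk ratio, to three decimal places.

The missing cell is in the exposed row: 2223 − 131 = 2092.
So a = 131, b = 2092, c = 82, d = 366.
RR = [a/(a+b)] / [c/(c+d)] = (131/2223) / (82/448) = 0.05893/0.18304 = 0.32196

0.322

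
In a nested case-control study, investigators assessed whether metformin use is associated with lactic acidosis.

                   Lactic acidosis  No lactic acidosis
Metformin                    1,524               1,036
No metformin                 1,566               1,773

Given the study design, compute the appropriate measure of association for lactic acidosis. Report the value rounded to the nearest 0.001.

Cells: a = 1524, b = 1036, c = 1566, d = 1773.
This is a nested case-control study: participants were sampled on outcome status, so risks in the source population cannot be estimated directly — relative risk is not valid here. The odds ratio is the appropriate measure.
OR = (a·d)/(b·c) = (1524 × 1773) / (1036 × 1566) = 2702052 / 1622376 = 1.66549

1.665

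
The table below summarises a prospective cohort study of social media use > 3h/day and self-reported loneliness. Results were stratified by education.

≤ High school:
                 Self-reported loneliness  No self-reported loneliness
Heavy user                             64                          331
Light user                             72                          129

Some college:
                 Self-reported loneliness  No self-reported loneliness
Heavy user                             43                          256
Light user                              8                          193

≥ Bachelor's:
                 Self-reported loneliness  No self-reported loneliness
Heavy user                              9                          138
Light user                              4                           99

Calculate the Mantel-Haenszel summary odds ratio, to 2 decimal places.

OR_MH = Σ(aᵢdᵢ/nᵢ) / Σ(bᵢcᵢ/nᵢ), where nᵢ is the stratum total.
Stratum 1 (≤ High school): n = 596; a·d/n = 64·129/596 = 13.8523; b·c/n = 331·72/596 = 39.9866
Stratum 2 (Some college): n = 500; a·d/n = 43·193/500 = 16.5980; b·c/n = 256·8/500 = 4.0960
Stratum 3 (≥ Bachelor's): n = 250; a·d/n = 9·99/250 = 3.5640; b·c/n = 138·4/250 = 2.2080
OR_MH = (13.8523 + 16.5980 + 3.5640) / (39.9866 + 4.0960 + 2.2080) = 34.0143 / 46.2906 = 0.73480

0.73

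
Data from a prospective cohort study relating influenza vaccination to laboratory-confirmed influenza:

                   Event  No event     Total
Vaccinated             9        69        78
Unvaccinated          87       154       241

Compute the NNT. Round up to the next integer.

Risk in treated group = 9/78 = 0.11538; risk in control = 87/241 = 0.36100.
Absolute risk reduction = 0.36100 − 0.11538 = 0.24561
NNT = 1 / ARR = 1 / 0.24561 = 4.071 → round up → 5

5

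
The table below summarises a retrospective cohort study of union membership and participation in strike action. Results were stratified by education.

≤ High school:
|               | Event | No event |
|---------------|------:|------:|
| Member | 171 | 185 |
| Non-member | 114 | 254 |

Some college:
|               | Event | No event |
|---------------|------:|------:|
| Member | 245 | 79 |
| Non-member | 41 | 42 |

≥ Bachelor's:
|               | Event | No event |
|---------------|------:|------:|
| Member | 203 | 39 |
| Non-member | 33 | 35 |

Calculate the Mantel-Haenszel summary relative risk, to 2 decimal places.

RR_MH = Σ(aᵢ·n₀ᵢ/nᵢ) / Σ(cᵢ·n₁ᵢ/nᵢ), with n₁ᵢ = aᵢ+bᵢ (exposed), n₀ᵢ = cᵢ+dᵢ (unexposed), nᵢ = n₁ᵢ+n₀ᵢ.
Stratum 1 (≤ High school): n₁ = 356, n₀ = 368, n = 724; a·n₀/n = 171·368/724 = 86.9171; c·n₁/n = 114·356/724 = 56.0552
Stratum 2 (Some college): n₁ = 324, n₀ = 83, n = 407; a·n₀/n = 245·83/407 = 49.9631; c·n₁/n = 41·324/407 = 32.6388
Stratum 3 (≥ Bachelor's): n₁ = 242, n₀ = 68, n = 310; a·n₀/n = 203·68/310 = 44.5290; c·n₁/n = 33·242/310 = 25.7613
RR_MH = (86.9171 + 49.9631 + 44.5290) / (56.0552 + 32.6388 + 25.7613) = 181.4093 / 114.4554 = 1.58498

1.58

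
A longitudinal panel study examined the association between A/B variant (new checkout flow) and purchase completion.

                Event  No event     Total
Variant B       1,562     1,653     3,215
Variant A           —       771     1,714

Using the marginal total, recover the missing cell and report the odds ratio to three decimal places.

The missing cell is in the unexposed row: 1714 − 771 = 943.
So a = 1562, b = 1653, c = 943, d = 771.
OR = (a·d)/(b·c) = (1562 × 771) / (1653 × 943) = 1204302 / 1558779 = 0.77259

0.773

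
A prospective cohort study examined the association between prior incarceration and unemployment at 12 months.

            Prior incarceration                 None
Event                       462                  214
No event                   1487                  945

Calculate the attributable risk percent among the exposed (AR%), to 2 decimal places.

22.11

Reading the table with exposure as columns: a = 462 (Prior incarceration, case), b = 1487 (Prior incarceration, non-case), c = 214 (None, case), d = 945.
Risk in exposed = 462/1949 = 0.23704; risk in unexposed = 214/1159 = 0.18464.
RR = 0.23704/0.18464 = 1.28381
AR% = (RR − 1)/RR × 100 = (1.28381 − 1)/1.28381 × 100 = 22.1067%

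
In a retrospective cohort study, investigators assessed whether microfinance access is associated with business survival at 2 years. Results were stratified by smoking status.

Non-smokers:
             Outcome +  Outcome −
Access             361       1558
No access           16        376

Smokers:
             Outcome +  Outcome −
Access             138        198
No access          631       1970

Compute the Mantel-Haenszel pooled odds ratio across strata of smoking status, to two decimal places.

2.84

OR_MH = Σ(aᵢdᵢ/nᵢ) / Σ(bᵢcᵢ/nᵢ), where nᵢ is the stratum total.
Stratum 1 (Non-smokers): n = 2311; a·d/n = 361·376/2311 = 58.7347; b·c/n = 1558·16/2311 = 10.7867
Stratum 2 (Smokers): n = 2937; a·d/n = 138·1970/2937 = 92.5638; b·c/n = 198·631/2937 = 42.5393
OR_MH = (58.7347 + 92.5638) / (10.7867 + 42.5393) = 151.2986 / 53.3260 = 2.83724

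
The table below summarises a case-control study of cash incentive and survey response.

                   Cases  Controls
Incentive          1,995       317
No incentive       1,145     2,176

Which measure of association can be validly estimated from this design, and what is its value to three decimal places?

Cells: a = 1995, b = 317, c = 1145, d = 2176.
This is a case-control study: participants were sampled on outcome status, so risks in the source population cannot be estimated directly — relative risk is not valid here. The odds ratio is the appropriate measure.
OR = (a·d)/(b·c) = (1995 × 2176) / (317 × 1145) = 4341120 / 362965 = 11.96016

11.960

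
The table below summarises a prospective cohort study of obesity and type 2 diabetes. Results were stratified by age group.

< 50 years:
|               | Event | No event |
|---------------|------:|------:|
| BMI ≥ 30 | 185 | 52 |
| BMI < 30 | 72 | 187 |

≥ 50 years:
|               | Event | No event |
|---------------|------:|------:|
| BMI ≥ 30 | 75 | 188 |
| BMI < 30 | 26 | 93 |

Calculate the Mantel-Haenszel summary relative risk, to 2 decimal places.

2.29

RR_MH = Σ(aᵢ·n₀ᵢ/nᵢ) / Σ(cᵢ·n₁ᵢ/nᵢ), with n₁ᵢ = aᵢ+bᵢ (exposed), n₀ᵢ = cᵢ+dᵢ (unexposed), nᵢ = n₁ᵢ+n₀ᵢ.
Stratum 1 (< 50 years): n₁ = 237, n₀ = 259, n = 496; a·n₀/n = 185·259/496 = 96.6028; c·n₁/n = 72·237/496 = 34.4032
Stratum 2 (≥ 50 years): n₁ = 263, n₀ = 119, n = 382; a·n₀/n = 75·119/382 = 23.3639; c·n₁/n = 26·263/382 = 17.9005
RR_MH = (96.6028 + 23.3639) / (34.4032 + 17.9005) = 119.9667 / 52.3037 = 2.29365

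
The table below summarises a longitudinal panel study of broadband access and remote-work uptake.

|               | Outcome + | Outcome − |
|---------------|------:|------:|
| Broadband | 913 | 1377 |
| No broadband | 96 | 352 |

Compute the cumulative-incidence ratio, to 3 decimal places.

1.861

Cells: a = 913, b = 1377, c = 96, d = 352.
Risk in exposed = 913/2290 = 0.39869; risk in unexposed = 96/448 = 0.21429.
RR = 0.39869 / 0.21429 = 1.86055
The risk among the exposed is 1.86 times that among the unexposed.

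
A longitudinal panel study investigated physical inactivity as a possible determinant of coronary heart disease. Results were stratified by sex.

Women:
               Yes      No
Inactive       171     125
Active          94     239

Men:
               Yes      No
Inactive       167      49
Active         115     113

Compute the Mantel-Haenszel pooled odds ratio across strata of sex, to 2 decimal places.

OR_MH = Σ(aᵢdᵢ/nᵢ) / Σ(bᵢcᵢ/nᵢ), where nᵢ is the stratum total.
Stratum 1 (Women): n = 629; a·d/n = 171·239/629 = 64.9746; b·c/n = 125·94/629 = 18.6804
Stratum 2 (Men): n = 444; a·d/n = 167·113/444 = 42.5023; b·c/n = 49·115/444 = 12.6914
OR_MH = (64.9746 + 42.5023) / (18.6804 + 12.6914) = 107.4768 / 31.3719 = 3.42590

3.43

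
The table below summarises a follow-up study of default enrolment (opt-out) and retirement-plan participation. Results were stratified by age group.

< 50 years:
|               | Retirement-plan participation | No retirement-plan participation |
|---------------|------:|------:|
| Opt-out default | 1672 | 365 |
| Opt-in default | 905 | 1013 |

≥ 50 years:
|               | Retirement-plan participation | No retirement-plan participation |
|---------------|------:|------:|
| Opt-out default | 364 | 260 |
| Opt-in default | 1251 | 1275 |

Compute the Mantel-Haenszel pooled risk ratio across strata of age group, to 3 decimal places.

1.545

RR_MH = Σ(aᵢ·n₀ᵢ/nᵢ) / Σ(cᵢ·n₁ᵢ/nᵢ), with n₁ᵢ = aᵢ+bᵢ (exposed), n₀ᵢ = cᵢ+dᵢ (unexposed), nᵢ = n₁ᵢ+n₀ᵢ.
Stratum 1 (< 50 years): n₁ = 2037, n₀ = 1918, n = 3955; a·n₀/n = 1672·1918/3955 = 810.8460; c·n₁/n = 905·2037/3955 = 466.1150
Stratum 2 (≥ 50 years): n₁ = 624, n₀ = 2526, n = 3150; a·n₀/n = 364·2526/3150 = 291.8933; c·n₁/n = 1251·624/3150 = 247.8171
RR_MH = (810.8460 + 291.8933) / (466.1150 + 247.8171) = 1102.7394 / 713.9322 = 1.54460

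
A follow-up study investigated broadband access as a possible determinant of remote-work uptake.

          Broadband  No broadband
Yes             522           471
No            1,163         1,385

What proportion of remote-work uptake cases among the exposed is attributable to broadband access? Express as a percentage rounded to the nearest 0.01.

18.08

Reading the table with exposure as columns: a = 522 (Broadband, case), b = 1163 (Broadband, non-case), c = 471 (No broadband, case), d = 1385.
Risk in exposed = 522/1685 = 0.30979; risk in unexposed = 471/1856 = 0.25377.
RR = 0.30979/0.25377 = 1.22075
AR% = (RR − 1)/RR × 100 = (1.22075 − 1)/1.22075 × 100 = 18.0833%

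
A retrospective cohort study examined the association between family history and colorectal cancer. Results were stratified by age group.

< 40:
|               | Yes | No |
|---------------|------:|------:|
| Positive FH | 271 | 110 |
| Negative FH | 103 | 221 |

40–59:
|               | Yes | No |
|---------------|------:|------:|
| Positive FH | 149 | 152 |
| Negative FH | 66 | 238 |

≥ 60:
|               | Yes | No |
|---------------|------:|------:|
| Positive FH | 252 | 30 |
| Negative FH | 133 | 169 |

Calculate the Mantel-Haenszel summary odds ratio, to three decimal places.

5.483

OR_MH = Σ(aᵢdᵢ/nᵢ) / Σ(bᵢcᵢ/nᵢ), where nᵢ is the stratum total.
Stratum 1 (< 40): n = 705; a·d/n = 271·221/705 = 84.9518; b·c/n = 110·103/705 = 16.0709
Stratum 2 (40–59): n = 605; a·d/n = 149·238/605 = 58.6149; b·c/n = 152·66/605 = 16.5818
Stratum 3 (≥ 60): n = 584; a·d/n = 252·169/584 = 72.9247; b·c/n = 30·133/584 = 6.8322
OR_MH = (84.9518 + 58.6149 + 72.9247) / (16.0709 + 16.5818 + 6.8322) = 216.4913 / 39.4849 = 5.48288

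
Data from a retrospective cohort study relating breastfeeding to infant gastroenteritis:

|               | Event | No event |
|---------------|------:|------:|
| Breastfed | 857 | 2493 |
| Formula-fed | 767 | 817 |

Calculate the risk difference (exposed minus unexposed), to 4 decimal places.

Cells: a = 857, b = 2493, c = 767, d = 817.
Risk in exposed = 857/3350 = 0.255821; risk in unexposed = 767/1584 = 0.484217.
Risk difference = 0.255821 − 0.484217 = -0.228396

-0.2284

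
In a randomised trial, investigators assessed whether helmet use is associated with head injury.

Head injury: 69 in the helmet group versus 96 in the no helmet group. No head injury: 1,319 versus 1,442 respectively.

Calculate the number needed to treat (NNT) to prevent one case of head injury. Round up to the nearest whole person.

Risk in treated group = 69/1388 = 0.04971; risk in control = 96/1538 = 0.06242.
Absolute risk reduction = 0.06242 − 0.04971 = 0.01271
NNT = 1 / ARR = 1 / 0.01271 = 78.697 → round up → 79

79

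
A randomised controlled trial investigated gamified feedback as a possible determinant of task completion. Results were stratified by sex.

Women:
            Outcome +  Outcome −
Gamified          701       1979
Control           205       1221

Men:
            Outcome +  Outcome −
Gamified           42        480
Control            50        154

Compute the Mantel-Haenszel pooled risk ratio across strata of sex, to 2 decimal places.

RR_MH = Σ(aᵢ·n₀ᵢ/nᵢ) / Σ(cᵢ·n₁ᵢ/nᵢ), with n₁ᵢ = aᵢ+bᵢ (exposed), n₀ᵢ = cᵢ+dᵢ (unexposed), nᵢ = n₁ᵢ+n₀ᵢ.
Stratum 1 (Women): n₁ = 2680, n₀ = 1426, n = 4106; a·n₀/n = 701·1426/4106 = 243.4549; c·n₁/n = 205·2680/4106 = 133.8042
Stratum 2 (Men): n₁ = 522, n₀ = 204, n = 726; a·n₀/n = 42·204/726 = 11.8017; c·n₁/n = 50·522/726 = 35.9504
RR_MH = (243.4549 + 11.8017) / (133.8042 + 35.9504) = 255.2566 / 169.7546 = 1.50368

1.50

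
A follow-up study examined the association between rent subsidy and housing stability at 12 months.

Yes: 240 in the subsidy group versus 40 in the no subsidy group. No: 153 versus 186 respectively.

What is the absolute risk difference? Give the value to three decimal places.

From the description: a = 240, b = 153, c = 40, d = 186.
Risk in exposed = 240/393 = 0.610687; risk in unexposed = 40/226 = 0.176991.
Risk difference = 0.610687 − 0.176991 = 0.433696

0.434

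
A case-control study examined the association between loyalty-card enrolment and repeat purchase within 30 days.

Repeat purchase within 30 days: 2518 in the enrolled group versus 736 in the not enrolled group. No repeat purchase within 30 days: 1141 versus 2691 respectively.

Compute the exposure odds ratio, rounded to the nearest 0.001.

From the description: a = 2518, b = 1141, c = 736, d = 2691.
OR = (a·d)/(b·c) = (2518 × 2691) / (1141 × 736) = 6775938 / 839776 = 8.06874
The odds of repeat purchase within 30 days are about 8.07 times as high in the enrolled group.

8.069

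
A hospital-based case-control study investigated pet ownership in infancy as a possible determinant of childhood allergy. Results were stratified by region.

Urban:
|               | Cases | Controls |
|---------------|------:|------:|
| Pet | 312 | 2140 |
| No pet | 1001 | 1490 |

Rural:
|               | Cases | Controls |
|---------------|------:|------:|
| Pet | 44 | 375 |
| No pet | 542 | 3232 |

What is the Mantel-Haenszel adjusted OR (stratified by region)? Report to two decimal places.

OR_MH = Σ(aᵢdᵢ/nᵢ) / Σ(bᵢcᵢ/nᵢ), where nᵢ is the stratum total.
Stratum 1 (Urban): n = 4943; a·d/n = 312·1490/4943 = 94.0481; b·c/n = 2140·1001/4943 = 433.3684
Stratum 2 (Rural): n = 4193; a·d/n = 44·3232/4193 = 33.9156; b·c/n = 375·542/4193 = 48.4736
OR_MH = (94.0481 + 33.9156) / (433.3684 + 48.4736) = 127.9637 / 481.8420 = 0.26557

0.27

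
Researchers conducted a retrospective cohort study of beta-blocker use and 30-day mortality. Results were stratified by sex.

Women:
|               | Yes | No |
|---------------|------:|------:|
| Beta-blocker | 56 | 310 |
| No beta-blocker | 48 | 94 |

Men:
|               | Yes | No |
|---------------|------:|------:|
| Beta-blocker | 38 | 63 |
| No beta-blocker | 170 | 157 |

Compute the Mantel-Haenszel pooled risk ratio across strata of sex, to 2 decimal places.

RR_MH = Σ(aᵢ·n₀ᵢ/nᵢ) / Σ(cᵢ·n₁ᵢ/nᵢ), with n₁ᵢ = aᵢ+bᵢ (exposed), n₀ᵢ = cᵢ+dᵢ (unexposed), nᵢ = n₁ᵢ+n₀ᵢ.
Stratum 1 (Women): n₁ = 366, n₀ = 142, n = 508; a·n₀/n = 56·142/508 = 15.6535; c·n₁/n = 48·366/508 = 34.5827
Stratum 2 (Men): n₁ = 101, n₀ = 327, n = 428; a·n₀/n = 38·327/428 = 29.0327; c·n₁/n = 170·101/428 = 40.1168
RR_MH = (15.6535 + 29.0327) / (34.5827 + 40.1168) = 44.6863 / 74.6995 = 0.59821

0.60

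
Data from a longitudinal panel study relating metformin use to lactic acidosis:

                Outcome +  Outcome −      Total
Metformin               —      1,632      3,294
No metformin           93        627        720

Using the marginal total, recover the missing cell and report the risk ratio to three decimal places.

3.906

The missing cell is in the exposed row: 3294 − 1632 = 1662.
So a = 1662, b = 1632, c = 93, d = 627.
RR = [a/(a+b)] / [c/(c+d)] = (1662/3294) / (93/720) = 0.50455/0.12917 = 3.90622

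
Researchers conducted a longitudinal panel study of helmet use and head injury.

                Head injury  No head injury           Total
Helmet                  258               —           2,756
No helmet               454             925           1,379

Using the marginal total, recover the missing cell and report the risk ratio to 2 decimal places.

The missing cell is in the exposed row: 2756 − 258 = 2498.
So a = 258, b = 2498, c = 454, d = 925.
RR = [a/(a+b)] / [c/(c+d)] = (258/2756) / (454/1379) = 0.09361/0.32922 = 0.28435

0.28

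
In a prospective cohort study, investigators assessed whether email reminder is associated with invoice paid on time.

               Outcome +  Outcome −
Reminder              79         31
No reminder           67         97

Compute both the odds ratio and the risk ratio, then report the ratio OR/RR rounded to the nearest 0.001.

2.099

Cells: a = 79, b = 31, c = 67, d = 97.
OR = (79·97)/(31·67) = 7663/2077 = 3.68946
Risk in exposed = 79/110 = 0.71818; risk in unexposed = 67/164 = 0.40854; RR = 1.75794
OR/RR = 3.68946 / 1.75794 = 2.09874
The outcome is not rare, so the OR lies further from 1 than the RR.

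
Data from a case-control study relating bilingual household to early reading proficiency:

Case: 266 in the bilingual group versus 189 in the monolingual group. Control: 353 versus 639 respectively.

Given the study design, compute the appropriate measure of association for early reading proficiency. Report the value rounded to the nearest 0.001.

From the description: a = 266, b = 353, c = 189, d = 639.
This is a case-control study: participants were sampled on outcome status, so risks in the source population cannot be estimated directly — relative risk is not valid here. The odds ratio is the appropriate measure.
OR = (a·d)/(b·c) = (266 × 639) / (353 × 189) = 169974 / 66717 = 2.54769

2.548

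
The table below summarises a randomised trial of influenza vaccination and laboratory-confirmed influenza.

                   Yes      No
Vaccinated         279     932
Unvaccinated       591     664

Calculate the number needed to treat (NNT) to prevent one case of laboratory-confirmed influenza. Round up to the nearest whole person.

5

Risk in treated group = 279/1211 = 0.23039; risk in control = 591/1255 = 0.47092.
Absolute risk reduction = 0.47092 − 0.23039 = 0.24053
NNT = 1 / ARR = 1 / 0.24053 = 4.158 → round up → 5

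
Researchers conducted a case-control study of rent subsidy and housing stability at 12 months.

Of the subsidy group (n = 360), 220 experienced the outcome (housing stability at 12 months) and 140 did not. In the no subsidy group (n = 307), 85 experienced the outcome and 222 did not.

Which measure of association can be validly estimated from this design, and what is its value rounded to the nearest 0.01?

4.10

From the description: a = 220, b = 140, c = 85, d = 222.
This is a case-control study: participants were sampled on outcome status, so risks in the source population cannot be estimated directly — relative risk is not valid here. The odds ratio is the appropriate measure.
OR = (a·d)/(b·c) = (220 × 222) / (140 × 85) = 48840 / 11900 = 4.10420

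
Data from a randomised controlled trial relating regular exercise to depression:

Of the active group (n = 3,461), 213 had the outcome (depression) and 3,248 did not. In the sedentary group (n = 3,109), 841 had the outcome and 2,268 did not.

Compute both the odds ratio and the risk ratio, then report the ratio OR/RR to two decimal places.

From the description: a = 213, b = 3248, c = 841, d = 2268.
OR = (213·2268)/(3248·841) = 483084/2731568 = 0.17685
Risk in exposed = 213/3461 = 0.06154; risk in unexposed = 841/3109 = 0.27050; RR = 0.22751
OR/RR = 0.17685 / 0.22751 = 0.77733
The outcome is not rare, so the OR lies further from 1 than the RR.

0.78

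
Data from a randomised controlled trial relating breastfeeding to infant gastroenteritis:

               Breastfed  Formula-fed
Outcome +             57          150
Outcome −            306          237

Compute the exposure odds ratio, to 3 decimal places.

0.294

Reading the table with exposure as columns: a = 57 (Breastfed, case), b = 306 (Breastfed, non-case), c = 150 (Formula-fed, case), d = 237.
OR = (a·d)/(b·c) = (57 × 237) / (306 × 150) = 13509 / 45900 = 0.29431
Exposure is associated with lower odds of infant gastroenteritis (OR = 0.29 < 1).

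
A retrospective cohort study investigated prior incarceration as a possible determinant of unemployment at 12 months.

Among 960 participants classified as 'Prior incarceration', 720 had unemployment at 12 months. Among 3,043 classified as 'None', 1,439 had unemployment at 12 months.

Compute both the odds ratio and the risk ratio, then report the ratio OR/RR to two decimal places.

2.11

From the description: a = 720, b = 240, c = 1439, d = 1604.
OR = (720·1604)/(240·1439) = 1154880/345360 = 3.34399
Risk in exposed = 720/960 = 0.75000; risk in unexposed = 1439/3043 = 0.47289; RR = 1.58600
OR/RR = 3.34399 / 1.58600 = 2.10845
The outcome is not rare, so the OR lies further from 1 than the RR.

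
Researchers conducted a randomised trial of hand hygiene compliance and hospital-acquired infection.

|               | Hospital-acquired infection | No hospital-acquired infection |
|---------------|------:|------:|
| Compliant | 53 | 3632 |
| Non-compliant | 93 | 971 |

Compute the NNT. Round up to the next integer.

Risk in treated group = 53/3685 = 0.01438; risk in control = 93/1064 = 0.08741.
Absolute risk reduction = 0.08741 − 0.01438 = 0.07302
NNT = 1 / ARR = 1 / 0.07302 = 13.694 → round up → 14

14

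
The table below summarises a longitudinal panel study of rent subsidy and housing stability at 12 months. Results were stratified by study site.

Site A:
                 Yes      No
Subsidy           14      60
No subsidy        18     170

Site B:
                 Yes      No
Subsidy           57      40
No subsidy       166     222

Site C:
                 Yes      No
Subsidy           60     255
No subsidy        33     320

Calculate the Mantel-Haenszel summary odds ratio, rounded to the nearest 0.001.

2.102

OR_MH = Σ(aᵢdᵢ/nᵢ) / Σ(bᵢcᵢ/nᵢ), where nᵢ is the stratum total.
Stratum 1 (Site A): n = 262; a·d/n = 14·170/262 = 9.0840; b·c/n = 60·18/262 = 4.1221
Stratum 2 (Site B): n = 485; a·d/n = 57·222/485 = 26.0907; b·c/n = 40·166/485 = 13.6907
Stratum 3 (Site C): n = 668; a·d/n = 60·320/668 = 28.7425; b·c/n = 255·33/668 = 12.5973
OR_MH = (9.0840 + 26.0907 + 28.7425) / (4.1221 + 13.6907 + 12.5973) = 63.9172 / 30.4102 = 2.10184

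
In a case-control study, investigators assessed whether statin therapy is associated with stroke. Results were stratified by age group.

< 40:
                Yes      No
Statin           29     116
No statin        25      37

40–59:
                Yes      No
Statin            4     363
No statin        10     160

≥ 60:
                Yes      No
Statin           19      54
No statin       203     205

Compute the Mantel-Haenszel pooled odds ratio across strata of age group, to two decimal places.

0.33

OR_MH = Σ(aᵢdᵢ/nᵢ) / Σ(bᵢcᵢ/nᵢ), where nᵢ is the stratum total.
Stratum 1 (< 40): n = 207; a·d/n = 29·37/207 = 5.1836; b·c/n = 116·25/207 = 14.0097
Stratum 2 (40–59): n = 537; a·d/n = 4·160/537 = 1.1918; b·c/n = 363·10/537 = 6.7598
Stratum 3 (≥ 60): n = 481; a·d/n = 19·205/481 = 8.0977; b·c/n = 54·203/481 = 22.7900
OR_MH = (5.1836 + 1.1918 + 8.0977) / (14.0097 + 6.7598 + 22.7900) = 14.4731 / 43.5595 = 0.33226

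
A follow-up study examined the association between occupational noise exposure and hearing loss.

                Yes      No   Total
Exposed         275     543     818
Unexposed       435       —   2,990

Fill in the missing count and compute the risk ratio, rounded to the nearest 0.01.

The missing cell is in the unexposed row: 2990 − 435 = 2555.
So a = 275, b = 543, c = 435, d = 2555.
RR = [a/(a+b)] / [c/(c+d)] = (275/818) / (435/2990) = 0.33619/0.14548 = 2.31079

2.31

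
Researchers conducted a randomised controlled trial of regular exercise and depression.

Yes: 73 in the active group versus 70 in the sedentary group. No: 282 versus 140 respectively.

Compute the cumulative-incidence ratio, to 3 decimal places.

0.617

From the description: a = 73, b = 282, c = 70, d = 140.
Risk in exposed = 73/355 = 0.20563; risk in unexposed = 70/210 = 0.33333.
RR = 0.20563 / 0.33333 = 0.61690
The risk is 38% lower among the exposed than among the unexposed.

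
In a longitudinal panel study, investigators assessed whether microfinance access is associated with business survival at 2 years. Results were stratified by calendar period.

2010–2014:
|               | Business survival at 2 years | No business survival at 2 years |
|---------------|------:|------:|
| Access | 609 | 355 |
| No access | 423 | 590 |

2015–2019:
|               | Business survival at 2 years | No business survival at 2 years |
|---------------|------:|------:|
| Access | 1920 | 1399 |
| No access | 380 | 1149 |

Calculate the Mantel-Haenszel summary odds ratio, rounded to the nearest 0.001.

OR_MH = Σ(aᵢdᵢ/nᵢ) / Σ(bᵢcᵢ/nᵢ), where nᵢ is the stratum total.
Stratum 1 (2010–2014): n = 1977; a·d/n = 609·590/1977 = 181.7451; b·c/n = 355·423/1977 = 75.9560
Stratum 2 (2015–2019): n = 4848; a·d/n = 1920·1149/4848 = 455.0495; b·c/n = 1399·380/4848 = 109.6576
OR_MH = (181.7451 + 455.0495) / (75.9560 + 109.6576) = 636.7946 / 185.6136 = 3.43075

3.431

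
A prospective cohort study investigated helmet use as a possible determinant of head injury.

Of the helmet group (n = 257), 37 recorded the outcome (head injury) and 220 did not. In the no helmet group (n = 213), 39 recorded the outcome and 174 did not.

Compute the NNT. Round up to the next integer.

26

Risk in treated group = 37/257 = 0.14397; risk in control = 39/213 = 0.18310.
Absolute risk reduction = 0.18310 − 0.14397 = 0.03913
NNT = 1 / ARR = 1 / 0.03913 = 25.556 → round up → 26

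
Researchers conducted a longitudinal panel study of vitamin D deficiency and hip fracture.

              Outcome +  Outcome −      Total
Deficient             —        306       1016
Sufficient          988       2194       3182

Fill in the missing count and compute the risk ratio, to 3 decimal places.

The missing cell is in the exposed row: 1016 − 306 = 710.
So a = 710, b = 306, c = 988, d = 2194.
RR = [a/(a+b)] / [c/(c+d)] = (710/1016) / (988/3182) = 0.69882/0.31050 = 2.25065

2.251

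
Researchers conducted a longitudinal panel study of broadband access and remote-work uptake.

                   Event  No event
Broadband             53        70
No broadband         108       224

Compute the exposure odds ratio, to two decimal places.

1.57

Cells: a = 53, b = 70, c = 108, d = 224.
OR = (a·d)/(b·c) = (53 × 224) / (70 × 108) = 11872 / 7560 = 1.57037
The odds of remote-work uptake are about 1.57 times as high in the broadband group.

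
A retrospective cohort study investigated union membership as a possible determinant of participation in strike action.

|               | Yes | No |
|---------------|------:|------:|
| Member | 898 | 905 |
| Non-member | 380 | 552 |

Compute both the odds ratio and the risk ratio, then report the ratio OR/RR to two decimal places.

Cells: a = 898, b = 905, c = 380, d = 552.
OR = (898·552)/(905·380) = 495696/343900 = 1.44140
Risk in exposed = 898/1803 = 0.49806; risk in unexposed = 380/932 = 0.40773; RR = 1.22155
OR/RR = 1.44140 / 1.22155 = 1.17997
The outcome is not rare, so the OR lies further from 1 than the RR.

1.18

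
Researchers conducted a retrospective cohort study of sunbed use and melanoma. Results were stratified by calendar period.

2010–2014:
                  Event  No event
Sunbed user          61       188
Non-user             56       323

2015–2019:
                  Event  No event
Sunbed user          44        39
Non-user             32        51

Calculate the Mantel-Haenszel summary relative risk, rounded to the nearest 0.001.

1.539

RR_MH = Σ(aᵢ·n₀ᵢ/nᵢ) / Σ(cᵢ·n₁ᵢ/nᵢ), with n₁ᵢ = aᵢ+bᵢ (exposed), n₀ᵢ = cᵢ+dᵢ (unexposed), nᵢ = n₁ᵢ+n₀ᵢ.
Stratum 1 (2010–2014): n₁ = 249, n₀ = 379, n = 628; a·n₀/n = 61·379/628 = 36.8137; c·n₁/n = 56·249/628 = 22.2038
Stratum 2 (2015–2019): n₁ = 83, n₀ = 83, n = 166; a·n₀/n = 44·83/166 = 22.0000; c·n₁/n = 32·83/166 = 16.0000
RR_MH = (36.8137 + 22.0000) / (22.2038 + 16.0000) = 58.8137 / 38.2038 = 1.53947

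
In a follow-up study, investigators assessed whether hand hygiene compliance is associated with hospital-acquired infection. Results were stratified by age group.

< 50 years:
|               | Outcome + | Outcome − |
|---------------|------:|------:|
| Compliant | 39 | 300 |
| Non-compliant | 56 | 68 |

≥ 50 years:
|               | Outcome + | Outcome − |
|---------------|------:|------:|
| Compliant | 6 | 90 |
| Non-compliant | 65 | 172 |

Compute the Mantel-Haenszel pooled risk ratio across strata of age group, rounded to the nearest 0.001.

RR_MH = Σ(aᵢ·n₀ᵢ/nᵢ) / Σ(cᵢ·n₁ᵢ/nᵢ), with n₁ᵢ = aᵢ+bᵢ (exposed), n₀ᵢ = cᵢ+dᵢ (unexposed), nᵢ = n₁ᵢ+n₀ᵢ.
Stratum 1 (< 50 years): n₁ = 339, n₀ = 124, n = 463; a·n₀/n = 39·124/463 = 10.4449; c·n₁/n = 56·339/463 = 41.0022
Stratum 2 (≥ 50 years): n₁ = 96, n₀ = 237, n = 333; a·n₀/n = 6·237/333 = 4.2703; c·n₁/n = 65·96/333 = 18.7387
RR_MH = (10.4449 + 4.2703) / (41.0022 + 18.7387) = 14.7152 / 59.7409 = 0.24632

0.246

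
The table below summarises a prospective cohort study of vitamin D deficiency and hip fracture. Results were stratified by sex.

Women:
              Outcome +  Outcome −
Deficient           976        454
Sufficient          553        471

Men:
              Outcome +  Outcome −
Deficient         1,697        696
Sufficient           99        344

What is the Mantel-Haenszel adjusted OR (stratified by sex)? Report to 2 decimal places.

OR_MH = Σ(aᵢdᵢ/nᵢ) / Σ(bᵢcᵢ/nᵢ), where nᵢ is the stratum total.
Stratum 1 (Women): n = 2454; a·d/n = 976·471/2454 = 187.3252; b·c/n = 454·553/2454 = 102.3073
Stratum 2 (Men): n = 2836; a·d/n = 1697·344/2836 = 205.8420; b·c/n = 696·99/2836 = 24.2962
OR_MH = (187.3252 + 205.8420) / (102.3073 + 24.2962) = 393.1672 / 126.6034 = 3.10550

3.11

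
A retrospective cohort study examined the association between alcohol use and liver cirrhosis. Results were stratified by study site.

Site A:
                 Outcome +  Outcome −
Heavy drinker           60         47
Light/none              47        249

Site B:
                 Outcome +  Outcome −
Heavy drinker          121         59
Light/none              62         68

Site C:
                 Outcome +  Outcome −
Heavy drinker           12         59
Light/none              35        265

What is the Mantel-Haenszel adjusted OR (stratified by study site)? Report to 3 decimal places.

OR_MH = Σ(aᵢdᵢ/nᵢ) / Σ(bᵢcᵢ/nᵢ), where nᵢ is the stratum total.
Stratum 1 (Site A): n = 403; a·d/n = 60·249/403 = 37.0720; b·c/n = 47·47/403 = 5.4814
Stratum 2 (Site B): n = 310; a·d/n = 121·68/310 = 26.5419; b·c/n = 59·62/310 = 11.8000
Stratum 3 (Site C): n = 371; a·d/n = 12·265/371 = 8.5714; b·c/n = 59·35/371 = 5.5660
OR_MH = (37.0720 + 26.5419 + 8.5714) / (5.4814 + 11.8000 + 5.5660) = 72.1853 / 22.8474 = 3.15945

3.159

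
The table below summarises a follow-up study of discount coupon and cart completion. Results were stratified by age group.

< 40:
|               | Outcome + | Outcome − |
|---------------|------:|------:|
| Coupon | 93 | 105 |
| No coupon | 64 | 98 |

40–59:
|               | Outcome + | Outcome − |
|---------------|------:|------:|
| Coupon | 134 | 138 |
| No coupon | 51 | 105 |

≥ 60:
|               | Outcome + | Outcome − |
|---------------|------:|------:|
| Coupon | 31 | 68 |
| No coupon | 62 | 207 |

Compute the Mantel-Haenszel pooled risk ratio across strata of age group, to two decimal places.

1.34

RR_MH = Σ(aᵢ·n₀ᵢ/nᵢ) / Σ(cᵢ·n₁ᵢ/nᵢ), with n₁ᵢ = aᵢ+bᵢ (exposed), n₀ᵢ = cᵢ+dᵢ (unexposed), nᵢ = n₁ᵢ+n₀ᵢ.
Stratum 1 (< 40): n₁ = 198, n₀ = 162, n = 360; a·n₀/n = 93·162/360 = 41.8500; c·n₁/n = 64·198/360 = 35.2000
Stratum 2 (40–59): n₁ = 272, n₀ = 156, n = 428; a·n₀/n = 134·156/428 = 48.8411; c·n₁/n = 51·272/428 = 32.4112
Stratum 3 (≥ 60): n₁ = 99, n₀ = 269, n = 368; a·n₀/n = 31·269/368 = 22.6603; c·n₁/n = 62·99/368 = 16.6793
RR_MH = (41.8500 + 48.8411 + 22.6603) / (35.2000 + 32.4112 + 16.6793) = 113.3514 / 84.2906 = 1.34477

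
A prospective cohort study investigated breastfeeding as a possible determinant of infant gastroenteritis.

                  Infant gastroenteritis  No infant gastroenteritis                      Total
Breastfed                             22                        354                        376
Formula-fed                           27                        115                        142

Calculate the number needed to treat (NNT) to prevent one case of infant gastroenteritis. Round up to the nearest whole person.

Risk in treated group = 22/376 = 0.05851; risk in control = 27/142 = 0.19014.
Absolute risk reduction = 0.19014 − 0.05851 = 0.13163
NNT = 1 / ARR = 1 / 0.13163 = 7.597 → round up → 8

8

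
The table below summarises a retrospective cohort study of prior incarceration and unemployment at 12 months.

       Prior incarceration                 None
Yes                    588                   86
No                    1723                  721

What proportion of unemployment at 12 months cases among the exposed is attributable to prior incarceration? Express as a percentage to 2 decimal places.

Reading the table with exposure as columns: a = 588 (Prior incarceration, case), b = 1723 (Prior incarceration, non-case), c = 86 (None, case), d = 721.
Risk in exposed = 588/2311 = 0.25444; risk in unexposed = 86/807 = 0.10657.
RR = 0.25444/0.10657 = 2.38755
AR% = (RR − 1)/RR × 100 = (2.38755 − 1)/2.38755 × 100 = 58.1161%

58.12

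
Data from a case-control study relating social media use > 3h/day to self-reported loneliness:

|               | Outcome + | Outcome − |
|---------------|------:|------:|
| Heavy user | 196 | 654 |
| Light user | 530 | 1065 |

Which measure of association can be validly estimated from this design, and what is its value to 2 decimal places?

Cells: a = 196, b = 654, c = 530, d = 1065.
This is a case-control study: participants were sampled on outcome status, so risks in the source population cannot be estimated directly — relative risk is not valid here. The odds ratio is the appropriate measure.
OR = (a·d)/(b·c) = (196 × 1065) / (654 × 530) = 208740 / 346620 = 0.60222

0.60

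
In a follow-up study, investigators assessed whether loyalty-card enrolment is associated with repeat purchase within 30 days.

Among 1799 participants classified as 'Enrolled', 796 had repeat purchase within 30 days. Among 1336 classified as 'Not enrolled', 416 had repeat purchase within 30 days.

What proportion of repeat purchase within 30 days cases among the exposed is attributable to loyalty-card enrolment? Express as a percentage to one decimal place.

29.6

From the description: a = 796, b = 1003, c = 416, d = 920.
Risk in exposed = 796/1799 = 0.44247; risk in unexposed = 416/1336 = 0.31138.
RR = 0.44247/0.31138 = 1.42100
AR% = (RR − 1)/RR × 100 = (1.42100 − 1)/1.42100 × 100 = 29.6272%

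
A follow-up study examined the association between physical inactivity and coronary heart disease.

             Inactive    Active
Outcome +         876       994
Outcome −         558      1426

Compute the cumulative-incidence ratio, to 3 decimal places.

1.487

Reading the table with exposure as columns: a = 876 (Inactive, case), b = 558 (Inactive, non-case), c = 994 (Active, case), d = 1426.
Risk in exposed = 876/1434 = 0.61088; risk in unexposed = 994/2420 = 0.41074.
RR = 0.61088 / 0.41074 = 1.48725
The risk among the exposed is 1.49 times that among the unexposed.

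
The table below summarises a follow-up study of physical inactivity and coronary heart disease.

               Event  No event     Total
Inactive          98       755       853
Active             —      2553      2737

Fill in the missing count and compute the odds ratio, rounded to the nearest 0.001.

The missing cell is in the unexposed row: 2737 − 2553 = 184.
So a = 98, b = 755, c = 184, d = 2553.
OR = (a·d)/(b·c) = (98 × 2553) / (755 × 184) = 250194 / 138920 = 1.80099

1.801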